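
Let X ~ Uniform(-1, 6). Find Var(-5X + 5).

For X ~ Uniform(-1, 6):
Var(X) = \frac{49}{12}
Var(-5X + 5) = (-5)² × Var(X) = 25 × \frac{49}{12} = \frac{1225}{12}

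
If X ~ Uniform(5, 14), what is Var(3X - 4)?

For X ~ Uniform(5, 14):
Var(X) = \frac{27}{4}
Var(3X - 4) = (3)² × Var(X) = 9 × \frac{27}{4} = \frac{243}{4}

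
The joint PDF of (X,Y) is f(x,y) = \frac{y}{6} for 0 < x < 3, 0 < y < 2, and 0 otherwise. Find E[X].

f_X(x) = ∫_0^2 \frac{y}{6} dy = \frac{1}{3}
E[X] = ∫_0^3 x × (\frac{1}{3}) dx = \frac{3}{2}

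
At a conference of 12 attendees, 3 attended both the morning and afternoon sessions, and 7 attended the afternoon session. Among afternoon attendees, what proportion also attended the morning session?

P(A ∩ B) = 3/12 = 1/4
P(B) = 7/12
P(A|B) = P(A ∩ B) / P(B) = (1/4) / (7/12) = 3/7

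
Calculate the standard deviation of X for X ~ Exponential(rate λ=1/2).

For X ~ Exponential(rate λ=1/2):
Var(X) = 4
SD(X) = √(Var(X)) = √(4) = 2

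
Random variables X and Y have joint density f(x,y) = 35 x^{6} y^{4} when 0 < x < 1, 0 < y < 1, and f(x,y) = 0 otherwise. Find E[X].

E[X] = ∫_0^1 ∫_0^1 x × f(x,y) dy dx
= ∫_0^1 ∫_0^1 x × (35 x^{6} y^{4}) dy dx
= \frac{7}{8}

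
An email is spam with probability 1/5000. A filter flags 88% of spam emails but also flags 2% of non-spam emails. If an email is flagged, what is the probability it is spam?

Let D = the rare event, + = positive/flagged.
P(D) = 1/5000
P(+|D) = 88/100 = 22/25
P(+|D') = 2/100 = 1/50
P(+) = P(+|D)P(D) + P(+|D')P(D')
     = \frac{22}{25} × \frac{1}{5000} + \frac{1}{50} × \frac{4999}{5000}
     = \frac{5043}{250000}
P(D|+) = P(+|D)P(D)/P(+) = \frac{44}{5043}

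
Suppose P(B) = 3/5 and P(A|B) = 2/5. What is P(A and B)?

By definition, P(A|B) = P(A ∩ B) / P(B)
So P(A ∩ B) = P(A|B) × P(B)
= 2/5 × 3/5
= 6/25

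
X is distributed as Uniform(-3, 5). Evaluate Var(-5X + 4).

For X ~ Uniform(-3, 5):
Var(X) = \frac{16}{3}
Var(-5X + 4) = (-5)² × Var(X) = 25 × \frac{16}{3} = \frac{400}{3}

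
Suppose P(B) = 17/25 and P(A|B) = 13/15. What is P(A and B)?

By definition, P(A|B) = P(A ∩ B) / P(B)
So P(A ∩ B) = P(A|B) × P(B)
= 13/15 × 17/25
= 221/375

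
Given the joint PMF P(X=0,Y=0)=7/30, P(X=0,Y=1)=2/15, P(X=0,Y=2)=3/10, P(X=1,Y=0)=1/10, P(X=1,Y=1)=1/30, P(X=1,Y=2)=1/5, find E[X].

First find marginal of X:
P(X=0) = 2/3
P(X=1) = 1/3
E[X] = 0 × 2/3 + 1 × 1/3 = 1/3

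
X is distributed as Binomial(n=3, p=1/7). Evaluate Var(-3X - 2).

For X ~ Binomial(n=3, p=1/7):
Var(X) = \frac{18}{49}
Var(-3X - 2) = (-3)² × Var(X) = 9 × \frac{18}{49} = \frac{162}{49}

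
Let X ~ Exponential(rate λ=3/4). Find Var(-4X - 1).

For X ~ Exponential(rate λ=3/4):
Var(X) = \frac{16}{9}
Var(-4X - 1) = (-4)² × Var(X) = 16 × \frac{16}{9} = \frac{256}{9}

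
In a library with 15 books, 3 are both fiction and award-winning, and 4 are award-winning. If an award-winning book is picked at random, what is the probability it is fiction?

P(A ∩ B) = 3/15 = 1/5
P(B) = 4/15
P(A|B) = P(A ∩ B) / P(B) = (1/5) / (4/15) = 3/4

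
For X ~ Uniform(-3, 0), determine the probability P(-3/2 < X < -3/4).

P(-3/2 < X < -3/4) = ∫_{-3/2}^{-3/4} f(x) dx
where f(x) = \frac{1}{3}
= \frac{1}{4}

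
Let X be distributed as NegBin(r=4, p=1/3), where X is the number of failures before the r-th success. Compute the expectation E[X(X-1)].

E[X(X-1)] = E[X² - X] = E[X²] - E[X]
E[X] = 8
E[X²] = Var(X) + (E[X])² = 24 + (8)² = 88
E[X(X-1)] = 88 - 8 = 80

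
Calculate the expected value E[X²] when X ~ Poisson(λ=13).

Using the identity E[X²] = Var(X) + (E[X])²:
E[X] = 13
Var(X) = 13
E[X²] = 13 + (13)²
= 182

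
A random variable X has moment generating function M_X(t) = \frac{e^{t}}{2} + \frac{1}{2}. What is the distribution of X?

The MGF M(t) = \frac{e^{t}}{2} + \frac{1}{2} is the standard form for the Bernoulli distribution.
Comparing with the known MGF formula identifies: Bernoulli(p=1/2)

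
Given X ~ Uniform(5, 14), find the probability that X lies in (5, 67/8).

P(5 < X < 67/8) = ∫_{5}^{67/8} f(x) dx
where f(x) = \frac{1}{9}
= \frac{3}{8}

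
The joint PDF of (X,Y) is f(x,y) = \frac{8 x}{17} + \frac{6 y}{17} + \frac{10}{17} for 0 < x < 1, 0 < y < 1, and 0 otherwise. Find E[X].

E[X] = ∫_0^1 ∫_0^1 x × f(x,y) dy dx
= ∫_0^1 ∫_0^1 x × (\frac{8 x}{17} + \frac{6 y}{17} + \frac{10}{17}) dy dx
= \frac{55}{102}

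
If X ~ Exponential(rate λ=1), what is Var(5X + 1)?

For X ~ Exponential(rate λ=1):
Var(X) = 1
Var(5X + 1) = (5)² × Var(X) = 25 × 1 = 25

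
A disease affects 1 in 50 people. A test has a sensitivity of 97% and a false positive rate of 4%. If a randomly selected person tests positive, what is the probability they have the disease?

Let D = the rare event, + = positive/flagged.
P(D) = 1/50
P(+|D) = 97/100
P(+|D') = 4/100 = 1/25
P(+) = P(+|D)P(D) + P(+|D')P(D')
     = \frac{97}{100} × \frac{1}{50} + \frac{1}{25} × \frac{49}{50}
     = \frac{293}{5000}
P(D|+) = P(+|D)P(D)/P(+) = \frac{97}{293}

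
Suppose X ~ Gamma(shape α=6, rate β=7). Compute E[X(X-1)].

E[X(X-1)] = E[X² - X] = E[X²] - E[X]
E[X] = \frac{6}{7}
E[X²] = Var(X) + (E[X])² = \frac{6}{49} + (\frac{6}{7})² = \frac{6}{7}
E[X(X-1)] = \frac{6}{7} - \frac{6}{7} = 0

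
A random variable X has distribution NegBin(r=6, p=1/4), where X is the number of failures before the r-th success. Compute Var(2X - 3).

For X ~ NegBin(r=6, p=1/4), where X is the number of failures before the r-th success:
Var(X) = 72
Var(2X - 3) = (2)² × Var(X) = 4 × 72 = 288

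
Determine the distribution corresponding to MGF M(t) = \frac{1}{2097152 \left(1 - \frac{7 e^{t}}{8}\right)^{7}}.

The MGF M(t) = \frac{1}{2097152 \left(1 - \frac{7 e^{t}}{8}\right)^{7}} is the standard form for the NegativeBinomial distribution.
Comparing with the known MGF formula identifies: NegBin(r=7, p=1/8), X = failures before r-th success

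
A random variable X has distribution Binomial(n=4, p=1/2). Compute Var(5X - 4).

For X ~ Binomial(n=4, p=1/2):
Var(X) = 1
Var(5X - 4) = (5)² × Var(X) = 25 × 1 = 25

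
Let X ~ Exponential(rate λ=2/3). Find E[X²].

Using the identity E[X²] = Var(X) + (E[X])²:
E[X] = \frac{3}{2}
Var(X) = \frac{9}{4}
E[X²] = \frac{9}{4} + (\frac{3}{2})²
= \frac{9}{2}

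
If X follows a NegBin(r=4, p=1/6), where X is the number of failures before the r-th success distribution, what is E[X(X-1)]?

E[X(X-1)] = E[X² - X] = E[X²] - E[X]
E[X] = 20
E[X²] = Var(X) + (E[X])² = 120 + (20)² = 520
E[X(X-1)] = 520 - 20 = 500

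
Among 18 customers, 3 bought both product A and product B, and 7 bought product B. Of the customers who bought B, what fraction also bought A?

P(A ∩ B) = 3/18 = 1/6
P(B) = 7/18
P(A|B) = P(A ∩ B) / P(B) = (1/6) / (7/18) = 3/7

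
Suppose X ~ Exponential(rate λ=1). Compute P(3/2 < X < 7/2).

P(3/2 < X < 7/2) = ∫_{3/2}^{7/2} f(x) dx
where f(x) = e^{- x}
= - \frac{1 - e^{2}}{e^{\frac{7}{2}}}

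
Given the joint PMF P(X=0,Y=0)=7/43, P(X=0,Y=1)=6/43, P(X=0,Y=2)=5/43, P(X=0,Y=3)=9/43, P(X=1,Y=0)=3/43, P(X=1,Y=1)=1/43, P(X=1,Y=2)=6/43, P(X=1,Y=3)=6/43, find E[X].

First find marginal of X:
P(X=0) = 27/43
P(X=1) = 16/43
E[X] = 0 × 27/43 + 1 × 16/43 = 16/43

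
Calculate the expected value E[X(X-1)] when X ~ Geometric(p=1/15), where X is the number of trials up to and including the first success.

E[X(X-1)] = E[X² - X] = E[X²] - E[X]
E[X] = 15
E[X²] = Var(X) + (E[X])² = 210 + (15)² = 435
E[X(X-1)] = 435 - 15 = 420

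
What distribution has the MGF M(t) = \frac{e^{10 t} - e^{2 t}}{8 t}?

The MGF M(t) = \frac{e^{10 t} - e^{2 t}}{8 t} is the standard form for the Uniform distribution.
Comparing with the known MGF formula identifies: Uniform(2, 10)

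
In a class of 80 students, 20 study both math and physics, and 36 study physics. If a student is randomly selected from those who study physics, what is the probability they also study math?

P(A ∩ B) = 20/80 = 1/4
P(B) = 36/80 = 9/20
P(A|B) = P(A ∩ B) / P(B) = (1/4) / (9/20) = 5/9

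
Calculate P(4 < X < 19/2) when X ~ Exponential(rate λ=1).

P(4 < X < 19/2) = ∫_{4}^{19/2} f(x) dx
where f(x) = e^{- x}
= - \frac{1}{e^{\frac{19}{2}}} + e^{-4}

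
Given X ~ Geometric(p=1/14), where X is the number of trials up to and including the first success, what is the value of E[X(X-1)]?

E[X(X-1)] = E[X² - X] = E[X²] - E[X]
E[X] = 14
E[X²] = Var(X) + (E[X])² = 182 + (14)² = 378
E[X(X-1)] = 378 - 14 = 364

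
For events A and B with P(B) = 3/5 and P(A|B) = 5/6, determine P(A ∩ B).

By definition, P(A|B) = P(A ∩ B) / P(B)
So P(A ∩ B) = P(A|B) × P(B)
= 5/6 × 3/5
= 1/2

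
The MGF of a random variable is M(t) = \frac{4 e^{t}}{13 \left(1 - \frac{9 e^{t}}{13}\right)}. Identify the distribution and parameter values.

The MGF M(t) = \frac{4 e^{t}}{13 \left(1 - \frac{9 e^{t}}{13}\right)} is the standard form for the Geometric distribution.
Comparing with the known MGF formula identifies: Geometric(p=4/13), X = trial number of first success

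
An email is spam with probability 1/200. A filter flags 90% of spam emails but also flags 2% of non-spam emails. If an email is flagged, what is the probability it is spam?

Let D = the rare event, + = positive/flagged.
P(D) = 1/200
P(+|D) = 90/100 = 9/10
P(+|D') = 2/100 = 1/50
P(+) = P(+|D)P(D) + P(+|D')P(D')
     = \frac{9}{10} × \frac{1}{200} + \frac{1}{50} × \frac{199}{200}
     = \frac{61}{2500}
P(D|+) = P(+|D)P(D)/P(+) = \frac{45}{244}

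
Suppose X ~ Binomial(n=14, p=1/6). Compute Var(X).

For X ~ Binomial(n=14, p=1/6):
Var(X) = \frac{35}{18}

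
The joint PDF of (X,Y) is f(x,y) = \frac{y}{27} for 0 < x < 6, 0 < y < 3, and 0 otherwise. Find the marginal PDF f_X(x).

f_X(x) = ∫_0^3 f(x,y) dy
= ∫_0^3 \frac{y}{27} dy
= \frac{1}{6} for 0 < x < 6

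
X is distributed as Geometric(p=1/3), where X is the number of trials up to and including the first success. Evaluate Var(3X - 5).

For X ~ Geometric(p=1/3), where X is the number of trials up to and including the first success:
Var(X) = 6
Var(3X - 5) = (3)² × Var(X) = 9 × 6 = 54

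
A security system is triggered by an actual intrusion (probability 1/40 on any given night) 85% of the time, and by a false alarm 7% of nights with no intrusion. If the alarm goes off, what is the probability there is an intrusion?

Let D = the rare event, + = positive/flagged.
P(D) = 1/40
P(+|D) = 85/100 = 17/20
P(+|D') = 7/100
P(+) = P(+|D)P(D) + P(+|D')P(D')
     = \frac{17}{20} × \frac{1}{40} + \frac{7}{100} × \frac{39}{40}
     = \frac{179}{2000}
P(D|+) = P(+|D)P(D)/P(+) = \frac{85}{358}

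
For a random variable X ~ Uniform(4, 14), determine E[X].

For X ~ Uniform(4, 14), the expected value is:
E[X] = 9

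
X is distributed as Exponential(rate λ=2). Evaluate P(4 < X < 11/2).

P(4 < X < 11/2) = ∫_{4}^{11/2} f(x) dx
where f(x) = 2 e^{- 2 x}
= - \frac{1 - e^{3}}{e^{11}}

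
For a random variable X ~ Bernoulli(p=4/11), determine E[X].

For X ~ Bernoulli(p=4/11), the expected value is:
E[X] = \frac{4}{11}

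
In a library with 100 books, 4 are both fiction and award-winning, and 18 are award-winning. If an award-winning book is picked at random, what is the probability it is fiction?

P(A ∩ B) = 4/100 = 1/25
P(B) = 18/100 = 9/50
P(A|B) = P(A ∩ B) / P(B) = (1/25) / (9/50) = 2/9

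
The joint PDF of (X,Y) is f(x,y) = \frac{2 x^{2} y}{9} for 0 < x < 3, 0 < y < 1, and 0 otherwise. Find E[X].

f_X(x) = ∫_0^1 \frac{2 x^{2} y}{9} dy = \frac{x^{2}}{9}
E[X] = ∫_0^3 x × (\frac{x^{2}}{9}) dx = \frac{9}{4}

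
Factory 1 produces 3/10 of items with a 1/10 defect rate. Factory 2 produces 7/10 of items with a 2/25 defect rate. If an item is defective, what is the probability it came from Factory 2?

Using Bayes' theorem:
P(F1) = 3/10, P(D|F1) = 1/10
P(F2) = 7/10, P(D|F2) = 2/25
P(D) = P(D|F1)P(F1) + P(D|F2)P(F2)
     = \frac{43}{500}
P(F2|D) = P(D|F2)P(F2) / P(D)
= \frac{28}{43}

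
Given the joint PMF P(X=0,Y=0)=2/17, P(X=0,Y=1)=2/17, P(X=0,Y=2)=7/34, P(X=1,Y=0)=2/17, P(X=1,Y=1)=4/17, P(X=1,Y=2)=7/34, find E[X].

First find marginal of X:
P(X=0) = 15/34
P(X=1) = 19/34
E[X] = 0 × 15/34 + 1 × 19/34 = 19/34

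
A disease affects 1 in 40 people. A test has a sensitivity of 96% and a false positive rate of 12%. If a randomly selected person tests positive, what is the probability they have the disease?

Let D = the rare event, + = positive/flagged.
P(D) = 1/40
P(+|D) = 96/100 = 24/25
P(+|D') = 12/100 = 3/25
P(+) = P(+|D)P(D) + P(+|D')P(D')
     = \frac{24}{25} × \frac{1}{40} + \frac{3}{25} × \frac{39}{40}
     = \frac{141}{1000}
P(D|+) = P(+|D)P(D)/P(+) = \frac{8}{47}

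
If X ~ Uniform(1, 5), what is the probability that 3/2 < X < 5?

P(3/2 < X < 5) = ∫_{3/2}^{5} f(x) dx
where f(x) = \frac{1}{4}
= \frac{7}{8}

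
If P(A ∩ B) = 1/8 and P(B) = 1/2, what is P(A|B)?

P(A|B) = P(A ∩ B) / P(B)
= (1/8) / (1/2)
= 1/4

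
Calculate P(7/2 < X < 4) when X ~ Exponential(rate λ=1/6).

P(7/2 < X < 4) = ∫_{7/2}^{4} f(x) dx
where f(x) = \frac{e^{- \frac{x}{6}}}{6}
= - \frac{1}{e^{\frac{2}{3}}} + e^{- \frac{7}{12}}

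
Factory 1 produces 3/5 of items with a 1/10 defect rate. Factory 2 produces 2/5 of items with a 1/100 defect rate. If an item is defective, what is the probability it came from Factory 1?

Using Bayes' theorem:
P(F1) = 3/5, P(D|F1) = 1/10
P(F2) = 2/5, P(D|F2) = 1/100
P(D) = P(D|F1)P(F1) + P(D|F2)P(F2)
     = \frac{8}{125}
P(F1|D) = P(D|F1)P(F1) / P(D)
= \frac{15}{16}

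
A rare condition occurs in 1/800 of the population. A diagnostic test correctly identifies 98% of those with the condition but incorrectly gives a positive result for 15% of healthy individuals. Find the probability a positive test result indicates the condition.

Let D = the rare event, + = positive/flagged.
P(D) = 1/800
P(+|D) = 98/100 = 49/50
P(+|D') = 15/100 = 3/20
P(+) = P(+|D)P(D) + P(+|D')P(D')
     = \frac{49}{50} × \frac{1}{800} + \frac{3}{20} × \frac{799}{800}
     = \frac{12083}{80000}
P(D|+) = P(+|D)P(D)/P(+) = \frac{98}{12083}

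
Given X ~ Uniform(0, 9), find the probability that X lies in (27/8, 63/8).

P(27/8 < X < 63/8) = ∫_{27/8}^{63/8} f(x) dx
where f(x) = \frac{1}{9}
= \frac{1}{2}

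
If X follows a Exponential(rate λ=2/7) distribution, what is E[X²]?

Using the identity E[X²] = Var(X) + (E[X])²:
E[X] = \frac{7}{2}
Var(X) = \frac{49}{4}
E[X²] = \frac{49}{4} + (\frac{7}{2})²
= \frac{49}{2}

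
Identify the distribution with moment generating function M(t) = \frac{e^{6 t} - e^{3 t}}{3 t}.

The MGF M(t) = \frac{e^{6 t} - e^{3 t}}{3 t} is the standard form for the Uniform distribution.
Comparing with the known MGF formula identifies: Uniform(3, 6)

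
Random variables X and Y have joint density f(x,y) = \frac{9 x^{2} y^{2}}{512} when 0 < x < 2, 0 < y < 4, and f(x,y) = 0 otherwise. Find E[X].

f_X(x) = ∫_0^4 \frac{9 x^{2} y^{2}}{512} dy = \frac{3 x^{2}}{8}
E[X] = ∫_0^2 x × (\frac{3 x^{2}}{8}) dx = \frac{3}{2}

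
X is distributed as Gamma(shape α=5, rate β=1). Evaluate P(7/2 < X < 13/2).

P(7/2 < X < 13/2) = ∫_{7/2}^{13/2} f(x) dx
where f(x) = \frac{x^{4} e^{- x}}{24}
= \frac{-19043 + 3075 e^{3}}{128 e^{\frac{13}{2}}}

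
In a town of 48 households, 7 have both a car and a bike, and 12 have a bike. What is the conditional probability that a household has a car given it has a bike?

P(A ∩ B) = 7/48
P(B) = 12/48 = 1/4
P(A|B) = P(A ∩ B) / P(B) = (7/48) / (1/4) = 7/12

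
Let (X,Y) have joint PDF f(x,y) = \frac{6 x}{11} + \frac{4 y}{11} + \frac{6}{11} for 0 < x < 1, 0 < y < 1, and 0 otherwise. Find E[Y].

E[Y] = ∫_0^1 ∫_0^1 y × f(x,y) dx dy
= \frac{35}{66}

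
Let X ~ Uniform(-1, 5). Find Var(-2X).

For X ~ Uniform(-1, 5):
Var(X) = 3
Var(-2X) = (-2)² × Var(X) = 4 × 3 = 12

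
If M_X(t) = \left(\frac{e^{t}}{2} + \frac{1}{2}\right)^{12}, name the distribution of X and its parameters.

The MGF M(t) = \left(\frac{e^{t}}{2} + \frac{1}{2}\right)^{12} is the standard form for the Binomial distribution.
Comparing with the known MGF formula identifies: Binomial(n=12, p=1/2)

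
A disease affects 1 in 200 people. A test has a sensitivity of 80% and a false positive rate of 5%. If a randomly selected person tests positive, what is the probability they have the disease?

Let D = the rare event, + = positive/flagged.
P(D) = 1/200
P(+|D) = 80/100 = 4/5
P(+|D') = 5/100 = 1/20
P(+) = P(+|D)P(D) + P(+|D')P(D')
     = \frac{4}{5} × \frac{1}{200} + \frac{1}{20} × \frac{199}{200}
     = \frac{43}{800}
P(D|+) = P(+|D)P(D)/P(+) = \frac{16}{215}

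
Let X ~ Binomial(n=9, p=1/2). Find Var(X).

For X ~ Binomial(n=9, p=1/2):
Var(X) = \frac{9}{4}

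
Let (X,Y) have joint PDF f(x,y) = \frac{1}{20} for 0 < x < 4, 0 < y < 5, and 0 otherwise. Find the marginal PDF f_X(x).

f_X(x) = ∫_0^5 f(x,y) dy
= ∫_0^5 \frac{1}{20} dy
= \frac{1}{4} for 0 < x < 4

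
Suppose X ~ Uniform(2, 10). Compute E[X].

For X ~ Uniform(2, 10), the expected value is:
E[X] = 6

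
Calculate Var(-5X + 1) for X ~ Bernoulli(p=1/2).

For X ~ Bernoulli(p=1/2):
Var(X) = \frac{1}{4}
Var(-5X + 1) = (-5)² × Var(X) = 25 × \frac{1}{4} = \frac{25}{4}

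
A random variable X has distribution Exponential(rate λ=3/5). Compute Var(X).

For X ~ Exponential(rate λ=3/5):
Var(X) = \frac{25}{9}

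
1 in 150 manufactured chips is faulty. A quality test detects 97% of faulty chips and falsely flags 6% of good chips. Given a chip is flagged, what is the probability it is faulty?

Let D = the rare event, + = positive/flagged.
P(D) = 1/150
P(+|D) = 97/100
P(+|D') = 6/100 = 3/50
P(+) = P(+|D)P(D) + P(+|D')P(D')
     = \frac{97}{100} × \frac{1}{150} + \frac{3}{50} × \frac{149}{150}
     = \frac{991}{15000}
P(D|+) = P(+|D)P(D)/P(+) = \frac{97}{991}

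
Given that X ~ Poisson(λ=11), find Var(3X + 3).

For X ~ Poisson(λ=11):
Var(X) = 11
Var(3X + 3) = (3)² × Var(X) = 9 × 11 = 99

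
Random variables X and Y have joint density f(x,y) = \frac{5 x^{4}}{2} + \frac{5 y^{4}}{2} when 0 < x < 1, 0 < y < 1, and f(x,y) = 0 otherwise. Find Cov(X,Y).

E[XY] = ∫∫ xy × f(x,y) dx dy = \frac{5}{12}
E[X] = \frac{2}{3}
E[Y] = \frac{2}{3}
Cov(X,Y) = E[XY] - E[X]E[Y] = - \frac{1}{36}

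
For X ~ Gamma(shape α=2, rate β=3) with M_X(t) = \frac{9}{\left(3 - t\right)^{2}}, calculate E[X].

To find E[X], compute M^(1)(0):
M^(1)(t) = \frac{18}{\left(3 - t\right)^{3}}
M^(1)(0) = \frac{2}{3}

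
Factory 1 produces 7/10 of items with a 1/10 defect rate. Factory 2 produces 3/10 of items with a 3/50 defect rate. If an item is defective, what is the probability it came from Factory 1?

Using Bayes' theorem:
P(F1) = 7/10, P(D|F1) = 1/10
P(F2) = 3/10, P(D|F2) = 3/50
P(D) = P(D|F1)P(F1) + P(D|F2)P(F2)
     = \frac{11}{125}
P(F1|D) = P(D|F1)P(F1) / P(D)
= \frac{35}{44}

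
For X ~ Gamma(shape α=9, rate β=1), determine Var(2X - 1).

For X ~ Gamma(shape α=9, rate β=1):
Var(X) = 9
Var(2X - 1) = (2)² × Var(X) = 4 × 9 = 36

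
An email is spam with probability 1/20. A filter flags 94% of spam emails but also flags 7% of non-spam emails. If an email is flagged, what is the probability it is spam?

Let D = the rare event, + = positive/flagged.
P(D) = 1/20
P(+|D) = 94/100 = 47/50
P(+|D') = 7/100
P(+) = P(+|D)P(D) + P(+|D')P(D')
     = \frac{47}{50} × \frac{1}{20} + \frac{7}{100} × \frac{19}{20}
     = \frac{227}{2000}
P(D|+) = P(+|D)P(D)/P(+) = \frac{94}{227}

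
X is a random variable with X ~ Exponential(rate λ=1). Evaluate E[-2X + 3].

For X ~ Exponential(rate λ=1):
E[X] = 1
E[-2X + 3] = -2 × E[X] + 3 = 1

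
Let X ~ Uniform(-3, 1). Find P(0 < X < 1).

P(0 < X < 1) = ∫_{0}^{1} f(x) dx
where f(x) = \frac{1}{4}
= \frac{1}{4}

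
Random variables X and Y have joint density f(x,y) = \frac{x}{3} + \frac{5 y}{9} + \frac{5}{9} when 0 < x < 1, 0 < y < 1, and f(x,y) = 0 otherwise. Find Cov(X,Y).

E[XY] = ∫∫ xy × f(x,y) dx dy = \frac{31}{108}
E[X] = \frac{19}{36}
E[Y] = \frac{59}{108}
Cov(X,Y) = E[XY] - E[X]E[Y] = - \frac{5}{3888}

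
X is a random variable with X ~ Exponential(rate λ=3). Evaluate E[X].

For X ~ Exponential(rate λ=3), the expected value is:
E[X] = \frac{1}{3}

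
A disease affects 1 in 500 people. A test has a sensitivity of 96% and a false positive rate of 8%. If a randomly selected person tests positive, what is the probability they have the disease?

Let D = the rare event, + = positive/flagged.
P(D) = 1/500
P(+|D) = 96/100 = 24/25
P(+|D') = 8/100 = 2/25
P(+) = P(+|D)P(D) + P(+|D')P(D')
     = \frac{24}{25} × \frac{1}{500} + \frac{2}{25} × \frac{499}{500}
     = \frac{511}{6250}
P(D|+) = P(+|D)P(D)/P(+) = \frac{12}{511}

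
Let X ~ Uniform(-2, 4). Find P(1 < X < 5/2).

P(1 < X < 5/2) = ∫_{1}^{5/2} f(x) dx
where f(x) = \frac{1}{6}
= \frac{1}{4}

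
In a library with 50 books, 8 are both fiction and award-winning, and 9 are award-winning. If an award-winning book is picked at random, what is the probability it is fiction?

P(A ∩ B) = 8/50 = 4/25
P(B) = 9/50
P(A|B) = P(A ∩ B) / P(B) = (4/25) / (9/50) = 8/9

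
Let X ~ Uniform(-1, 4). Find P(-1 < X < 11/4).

P(-1 < X < 11/4) = ∫_{-1}^{11/4} f(x) dx
where f(x) = \frac{1}{5}
= \frac{3}{4}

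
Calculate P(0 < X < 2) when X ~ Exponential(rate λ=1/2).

P(0 < X < 2) = ∫_{0}^{2} f(x) dx
where f(x) = \frac{e^{- \frac{x}{2}}}{2}
= 1 - e^{-1}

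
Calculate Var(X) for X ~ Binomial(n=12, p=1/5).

For X ~ Binomial(n=12, p=1/5):
Var(X) = \frac{48}{25}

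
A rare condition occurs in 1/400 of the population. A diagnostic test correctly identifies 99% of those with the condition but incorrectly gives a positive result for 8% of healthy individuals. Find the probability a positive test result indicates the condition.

Let D = the rare event, + = positive/flagged.
P(D) = 1/400
P(+|D) = 99/100
P(+|D') = 8/100 = 2/25
P(+) = P(+|D)P(D) + P(+|D')P(D')
     = \frac{99}{100} × \frac{1}{400} + \frac{2}{25} × \frac{399}{400}
     = \frac{3291}{40000}
P(D|+) = P(+|D)P(D)/P(+) = \frac{33}{1097}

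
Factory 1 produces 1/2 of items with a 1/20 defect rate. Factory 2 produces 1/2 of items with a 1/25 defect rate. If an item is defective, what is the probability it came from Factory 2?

Using Bayes' theorem:
P(F1) = 1/2, P(D|F1) = 1/20
P(F2) = 1/2, P(D|F2) = 1/25
P(D) = P(D|F1)P(F1) + P(D|F2)P(F2)
     = \frac{9}{200}
P(F2|D) = P(D|F2)P(F2) / P(D)
= \frac{4}{9}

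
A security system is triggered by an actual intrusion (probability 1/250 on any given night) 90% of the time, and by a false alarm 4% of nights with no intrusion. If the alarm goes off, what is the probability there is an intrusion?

Let D = the rare event, + = positive/flagged.
P(D) = 1/250
P(+|D) = 90/100 = 9/10
P(+|D') = 4/100 = 1/25
P(+) = P(+|D)P(D) + P(+|D')P(D')
     = \frac{9}{10} × \frac{1}{250} + \frac{1}{25} × \frac{249}{250}
     = \frac{543}{12500}
P(D|+) = P(+|D)P(D)/P(+) = \frac{15}{181}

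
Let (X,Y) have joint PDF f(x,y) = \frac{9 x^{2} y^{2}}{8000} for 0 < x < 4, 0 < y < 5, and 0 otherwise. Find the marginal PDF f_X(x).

f_X(x) = ∫_0^5 f(x,y) dy
= ∫_0^5 \frac{9 x^{2} y^{2}}{8000} dy
= \frac{3 x^{2}}{64} for 0 < x < 4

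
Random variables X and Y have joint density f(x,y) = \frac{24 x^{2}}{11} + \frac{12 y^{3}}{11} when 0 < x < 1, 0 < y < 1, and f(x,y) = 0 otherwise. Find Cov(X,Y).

E[XY] = ∫∫ xy × f(x,y) dx dy = \frac{21}{55}
E[X] = \frac{15}{22}
E[Y] = \frac{32}{55}
Cov(X,Y) = E[XY] - E[X]E[Y] = - \frac{9}{605}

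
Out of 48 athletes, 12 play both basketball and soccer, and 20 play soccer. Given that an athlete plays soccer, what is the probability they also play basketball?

P(A ∩ B) = 12/48 = 1/4
P(B) = 20/48 = 5/12
P(A|B) = P(A ∩ B) / P(B) = (1/4) / (5/12) = 3/5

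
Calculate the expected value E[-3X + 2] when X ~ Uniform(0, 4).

For X ~ Uniform(0, 4):
E[X] = 2
E[-3X + 2] = -3 × E[X] + 2 = -4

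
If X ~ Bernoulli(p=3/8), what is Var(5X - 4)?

For X ~ Bernoulli(p=3/8):
Var(X) = \frac{15}{64}
Var(5X - 4) = (5)² × Var(X) = 25 × \frac{15}{64} = \frac{375}{64}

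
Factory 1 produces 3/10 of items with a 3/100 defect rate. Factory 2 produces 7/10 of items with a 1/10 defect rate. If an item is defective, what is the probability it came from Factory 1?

Using Bayes' theorem:
P(F1) = 3/10, P(D|F1) = 3/100
P(F2) = 7/10, P(D|F2) = 1/10
P(D) = P(D|F1)P(F1) + P(D|F2)P(F2)
     = \frac{79}{1000}
P(F1|D) = P(D|F1)P(F1) / P(D)
= \frac{9}{79}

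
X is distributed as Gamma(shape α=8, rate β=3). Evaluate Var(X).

For X ~ Gamma(shape α=8, rate β=3):
Var(X) = \frac{8}{9}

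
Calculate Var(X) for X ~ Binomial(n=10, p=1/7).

For X ~ Binomial(n=10, p=1/7):
Var(X) = \frac{60}{49}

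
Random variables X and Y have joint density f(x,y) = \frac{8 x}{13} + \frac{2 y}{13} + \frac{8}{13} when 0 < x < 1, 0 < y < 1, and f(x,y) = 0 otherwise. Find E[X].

E[X] = ∫_0^1 ∫_0^1 x × f(x,y) dy dx
= ∫_0^1 ∫_0^1 x × (\frac{8 x}{13} + \frac{2 y}{13} + \frac{8}{13}) dy dx
= \frac{43}{78}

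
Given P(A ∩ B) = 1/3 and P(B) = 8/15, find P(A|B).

P(A|B) = P(A ∩ B) / P(B)
= (1/3) / (8/15)
= 5/8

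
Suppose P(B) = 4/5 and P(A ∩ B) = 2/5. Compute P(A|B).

P(A|B) = P(A ∩ B) / P(B)
= (2/5) / (4/5)
= 1/2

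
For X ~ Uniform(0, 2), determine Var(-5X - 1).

For X ~ Uniform(0, 2):
Var(X) = \frac{1}{3}
Var(-5X - 1) = (-5)² × Var(X) = 25 × \frac{1}{3} = \frac{25}{3}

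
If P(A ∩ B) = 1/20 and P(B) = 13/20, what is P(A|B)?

P(A|B) = P(A ∩ B) / P(B)
= (1/20) / (13/20)
= 1/13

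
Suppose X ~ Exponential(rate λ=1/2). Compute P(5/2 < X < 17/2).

P(5/2 < X < 17/2) = ∫_{5/2}^{17/2} f(x) dx
where f(x) = \frac{e^{- \frac{x}{2}}}{2}
= - \frac{1 - e^{3}}{e^{\frac{17}{4}}}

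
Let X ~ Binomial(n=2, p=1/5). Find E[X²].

Using the identity E[X²] = Var(X) + (E[X])²:
E[X] = \frac{2}{5}
Var(X) = \frac{8}{25}
E[X²] = \frac{8}{25} + (\frac{2}{5})²
= \frac{12}{25}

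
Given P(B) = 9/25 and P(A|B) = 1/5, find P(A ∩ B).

By definition, P(A|B) = P(A ∩ B) / P(B)
So P(A ∩ B) = P(A|B) × P(B)
= 1/5 × 9/25
= 9/125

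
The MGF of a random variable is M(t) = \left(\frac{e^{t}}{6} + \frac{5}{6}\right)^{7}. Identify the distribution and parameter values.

The MGF M(t) = \left(\frac{e^{t}}{6} + \frac{5}{6}\right)^{7} is the standard form for the Binomial distribution.
Comparing with the known MGF formula identifies: Binomial(n=7, p=1/6)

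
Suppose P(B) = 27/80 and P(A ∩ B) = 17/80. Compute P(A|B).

P(A|B) = P(A ∩ B) / P(B)
= (17/80) / (27/80)
= 17/27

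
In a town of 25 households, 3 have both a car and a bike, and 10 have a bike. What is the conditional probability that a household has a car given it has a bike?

P(A ∩ B) = 3/25
P(B) = 10/25 = 2/5
P(A|B) = P(A ∩ B) / P(B) = (3/25) / (2/5) = 3/10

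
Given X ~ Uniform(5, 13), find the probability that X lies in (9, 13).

P(9 < X < 13) = ∫_{9}^{13} f(x) dx
where f(x) = \frac{1}{8}
= \frac{1}{2}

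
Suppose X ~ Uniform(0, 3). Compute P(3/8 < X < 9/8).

P(3/8 < X < 9/8) = ∫_{3/8}^{9/8} f(x) dx
where f(x) = \frac{1}{3}
= \frac{1}{4}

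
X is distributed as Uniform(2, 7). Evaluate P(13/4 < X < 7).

P(13/4 < X < 7) = ∫_{13/4}^{7} f(x) dx
where f(x) = \frac{1}{5}
= \frac{3}{4}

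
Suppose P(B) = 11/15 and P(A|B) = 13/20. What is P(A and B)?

By definition, P(A|B) = P(A ∩ B) / P(B)
So P(A ∩ B) = P(A|B) × P(B)
= 13/20 × 11/15
= 143/300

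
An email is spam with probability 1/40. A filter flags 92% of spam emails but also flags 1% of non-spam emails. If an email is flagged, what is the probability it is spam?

Let D = the rare event, + = positive/flagged.
P(D) = 1/40
P(+|D) = 92/100 = 23/25
P(+|D') = 1/100
P(+) = P(+|D)P(D) + P(+|D')P(D')
     = \frac{23}{25} × \frac{1}{40} + \frac{1}{100} × \frac{39}{40}
     = \frac{131}{4000}
P(D|+) = P(+|D)P(D)/P(+) = \frac{92}{131}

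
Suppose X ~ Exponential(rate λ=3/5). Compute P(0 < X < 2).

P(0 < X < 2) = ∫_{0}^{2} f(x) dx
where f(x) = \frac{3 e^{- \frac{3 x}{5}}}{5}
= 1 - e^{- \frac{6}{5}}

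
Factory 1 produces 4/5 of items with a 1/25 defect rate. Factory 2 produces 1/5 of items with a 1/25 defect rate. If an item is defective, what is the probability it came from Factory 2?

Using Bayes' theorem:
P(F1) = 4/5, P(D|F1) = 1/25
P(F2) = 1/5, P(D|F2) = 1/25
P(D) = P(D|F1)P(F1) + P(D|F2)P(F2)
     = \frac{1}{25}
P(F2|D) = P(D|F2)P(F2) / P(D)
= \frac{1}{5}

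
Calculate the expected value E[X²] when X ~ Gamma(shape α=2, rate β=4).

Using the identity E[X²] = Var(X) + (E[X])²:
E[X] = \frac{1}{2}
Var(X) = \frac{1}{8}
E[X²] = \frac{1}{8} + (\frac{1}{2})²
= \frac{3}{8}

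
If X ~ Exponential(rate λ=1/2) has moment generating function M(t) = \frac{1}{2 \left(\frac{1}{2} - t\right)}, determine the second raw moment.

To find E[X^2], compute M^(2)(0):
M^(1)(t) = \frac{1}{2 \left(\frac{1}{2} - t\right)^{2}}
M^(2)(t) = \frac{1}{\left(\frac{1}{2} - t\right)^{3}}
M^(2)(0) = 8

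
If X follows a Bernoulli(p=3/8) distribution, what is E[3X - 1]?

For X ~ Bernoulli(p=3/8):
E[X] = \frac{3}{8}
E[3X - 1] = 3 × E[X] - 1 = \frac{1}{8}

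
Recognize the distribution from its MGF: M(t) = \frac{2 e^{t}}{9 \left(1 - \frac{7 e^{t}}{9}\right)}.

The MGF M(t) = \frac{2 e^{t}}{9 \left(1 - \frac{7 e^{t}}{9}\right)} is the standard form for the Geometric distribution.
Comparing with the known MGF formula identifies: Geometric(p=2/9), X = trial number of first success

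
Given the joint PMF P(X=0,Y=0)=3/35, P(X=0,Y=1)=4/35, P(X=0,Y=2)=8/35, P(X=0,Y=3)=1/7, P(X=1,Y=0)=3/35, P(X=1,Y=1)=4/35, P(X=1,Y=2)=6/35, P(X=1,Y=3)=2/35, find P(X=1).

P(X=1) = P(X=1,Y=0) + P(X=1,Y=1) + P(X=1,Y=2) + P(X=1,Y=3)
= 3/35 + 4/35 + 6/35 + 2/35
= 3/7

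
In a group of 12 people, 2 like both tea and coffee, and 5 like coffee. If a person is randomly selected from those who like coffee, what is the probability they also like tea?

P(A ∩ B) = 2/12 = 1/6
P(B) = 5/12
P(A|B) = P(A ∩ B) / P(B) = (1/6) / (5/12) = 2/5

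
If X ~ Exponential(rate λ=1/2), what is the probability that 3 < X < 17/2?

P(3 < X < 17/2) = ∫_{3}^{17/2} f(x) dx
where f(x) = \frac{e^{- \frac{x}{2}}}{2}
= - \frac{1}{e^{\frac{17}{4}}} + e^{- \frac{3}{2}}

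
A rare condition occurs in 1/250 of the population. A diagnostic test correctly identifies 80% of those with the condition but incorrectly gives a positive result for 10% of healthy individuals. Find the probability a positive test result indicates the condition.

Let D = the rare event, + = positive/flagged.
P(D) = 1/250
P(+|D) = 80/100 = 4/5
P(+|D') = 10/100 = 1/10
P(+) = P(+|D)P(D) + P(+|D')P(D')
     = \frac{4}{5} × \frac{1}{250} + \frac{1}{10} × \frac{249}{250}
     = \frac{257}{2500}
P(D|+) = P(+|D)P(D)/P(+) = \frac{8}{257}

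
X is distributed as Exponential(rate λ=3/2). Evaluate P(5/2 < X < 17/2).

P(5/2 < X < 17/2) = ∫_{5/2}^{17/2} f(x) dx
where f(x) = \frac{3 e^{- \frac{3 x}{2}}}{2}
= - \frac{1 - e^{9}}{e^{\frac{51}{4}}}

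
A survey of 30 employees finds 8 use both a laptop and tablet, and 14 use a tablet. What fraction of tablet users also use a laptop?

P(A ∩ B) = 8/30 = 4/15
P(B) = 14/30 = 7/15
P(A|B) = P(A ∩ B) / P(B) = (4/15) / (7/15) = 4/7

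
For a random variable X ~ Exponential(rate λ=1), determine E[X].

For X ~ Exponential(rate λ=1), the expected value is:
E[X] = 1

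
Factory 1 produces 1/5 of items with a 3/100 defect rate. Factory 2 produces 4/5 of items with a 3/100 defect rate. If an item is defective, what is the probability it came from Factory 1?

Using Bayes' theorem:
P(F1) = 1/5, P(D|F1) = 3/100
P(F2) = 4/5, P(D|F2) = 3/100
P(D) = P(D|F1)P(F1) + P(D|F2)P(F2)
     = \frac{3}{100}
P(F1|D) = P(D|F1)P(F1) / P(D)
= \frac{1}{5}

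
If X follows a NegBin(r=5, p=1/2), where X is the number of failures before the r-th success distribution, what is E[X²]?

Using the identity E[X²] = Var(X) + (E[X])²:
E[X] = 5
Var(X) = 10
E[X²] = 10 + (5)²
= 35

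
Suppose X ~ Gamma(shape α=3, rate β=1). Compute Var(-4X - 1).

For X ~ Gamma(shape α=3, rate β=1):
Var(X) = 3
Var(-4X - 1) = (-4)² × Var(X) = 16 × 3 = 48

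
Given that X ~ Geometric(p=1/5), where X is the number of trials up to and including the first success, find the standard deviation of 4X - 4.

For X ~ Geometric(p=1/5), where X is the number of trials up to and including the first success:
Var(X) = 20
SD(X) = √(Var(X)) = √(20) = 2 \sqrt{5}
SD(4X - 4) = |4| × SD(X) = 4 × 2 \sqrt{5} = 8 \sqrt{5}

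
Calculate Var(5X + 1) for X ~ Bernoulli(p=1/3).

For X ~ Bernoulli(p=1/3):
Var(X) = \frac{2}{9}
Var(5X + 1) = (5)² × Var(X) = 25 × \frac{2}{9} = \frac{50}{9}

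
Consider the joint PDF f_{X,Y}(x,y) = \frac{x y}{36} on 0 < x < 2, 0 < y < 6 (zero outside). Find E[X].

f_X(x) = ∫_0^6 \frac{x y}{36} dy = \frac{x}{2}
E[X] = ∫_0^2 x × (\frac{x}{2}) dx = \frac{4}{3}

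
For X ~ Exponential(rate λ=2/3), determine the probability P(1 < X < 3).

P(1 < X < 3) = ∫_{1}^{3} f(x) dx
where f(x) = \frac{2 e^{- \frac{2 x}{3}}}{3}
= - \frac{1}{e^{2}} + e^{- \frac{2}{3}}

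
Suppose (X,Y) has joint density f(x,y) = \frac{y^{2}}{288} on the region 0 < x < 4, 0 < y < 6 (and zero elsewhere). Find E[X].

f_X(x) = ∫_0^6 \frac{y^{2}}{288} dy = \frac{1}{4}
E[X] = ∫_0^4 x × (\frac{1}{4}) dx = 2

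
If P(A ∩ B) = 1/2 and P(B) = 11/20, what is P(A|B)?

P(A|B) = P(A ∩ B) / P(B)
= (1/2) / (11/20)
= 10/11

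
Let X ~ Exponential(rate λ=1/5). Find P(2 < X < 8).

P(2 < X < 8) = ∫_{2}^{8} f(x) dx
where f(x) = \frac{e^{- \frac{x}{5}}}{5}
= - \frac{1 - e^{\frac{6}{5}}}{e^{\frac{8}{5}}}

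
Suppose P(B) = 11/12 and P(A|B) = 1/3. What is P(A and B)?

By definition, P(A|B) = P(A ∩ B) / P(B)
So P(A ∩ B) = P(A|B) × P(B)
= 1/3 × 11/12
= 11/36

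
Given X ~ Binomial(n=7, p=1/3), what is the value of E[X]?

For X ~ Binomial(n=7, p=1/3), the expected value is:
E[X] = \frac{7}{3}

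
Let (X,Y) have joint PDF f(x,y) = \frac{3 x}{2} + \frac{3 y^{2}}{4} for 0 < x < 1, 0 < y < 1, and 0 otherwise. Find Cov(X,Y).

E[XY] = ∫∫ xy × f(x,y) dx dy = \frac{11}{32}
E[X] = \frac{5}{8}
E[Y] = \frac{9}{16}
Cov(X,Y) = E[XY] - E[X]E[Y] = - \frac{1}{128}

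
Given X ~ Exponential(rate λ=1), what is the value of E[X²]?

Using the identity E[X²] = Var(X) + (E[X])²:
E[X] = 1
Var(X) = 1
E[X²] = 1 + (1)²
= 2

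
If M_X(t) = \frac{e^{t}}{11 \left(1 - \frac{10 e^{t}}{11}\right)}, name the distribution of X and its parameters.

The MGF M(t) = \frac{e^{t}}{11 \left(1 - \frac{10 e^{t}}{11}\right)} is the standard form for the Geometric distribution.
Comparing with the known MGF formula identifies: Geometric(p=1/11), X = trial number of first success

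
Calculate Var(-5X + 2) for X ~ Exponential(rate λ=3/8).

For X ~ Exponential(rate λ=3/8):
Var(X) = \frac{64}{9}
Var(-5X + 2) = (-5)² × Var(X) = 25 × \frac{64}{9} = \frac{1600}{9}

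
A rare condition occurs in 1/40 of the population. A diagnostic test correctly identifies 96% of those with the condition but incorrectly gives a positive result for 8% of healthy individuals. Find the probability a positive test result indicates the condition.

Let D = the rare event, + = positive/flagged.
P(D) = 1/40
P(+|D) = 96/100 = 24/25
P(+|D') = 8/100 = 2/25
P(+) = P(+|D)P(D) + P(+|D')P(D')
     = \frac{24}{25} × \frac{1}{40} + \frac{2}{25} × \frac{39}{40}
     = \frac{51}{500}
P(D|+) = P(+|D)P(D)/P(+) = \frac{4}{17}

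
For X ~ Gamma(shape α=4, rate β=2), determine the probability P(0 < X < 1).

P(0 < X < 1) = ∫_{0}^{1} f(x) dx
where f(x) = \frac{8 x^{3} e^{- 2 x}}{3}
= 1 - \frac{19}{3 e^{2}}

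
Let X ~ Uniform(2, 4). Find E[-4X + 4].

For X ~ Uniform(2, 4):
E[X] = 3
E[-4X + 4] = -4 × E[X] + 4 = -8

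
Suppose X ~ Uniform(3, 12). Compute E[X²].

Using the identity E[X²] = Var(X) + (E[X])²:
E[X] = \frac{15}{2}
Var(X) = \frac{27}{4}
E[X²] = \frac{27}{4} + (\frac{15}{2})²
= 63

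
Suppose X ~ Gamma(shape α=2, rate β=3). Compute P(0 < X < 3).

P(0 < X < 3) = ∫_{0}^{3} f(x) dx
where f(x) = 9 x e^{- 3 x}
= 1 - \frac{10}{e^{9}}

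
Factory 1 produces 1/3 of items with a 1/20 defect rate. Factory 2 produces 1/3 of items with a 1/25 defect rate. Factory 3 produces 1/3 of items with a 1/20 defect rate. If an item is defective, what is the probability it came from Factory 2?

Using Bayes' theorem:
P(F1) = 1/3, P(D|F1) = 1/20
P(F2) = 1/3, P(D|F2) = 1/25
P(F3) = 1/3, P(D|F3) = 1/20
P(D) = P(D|F1)P(F1) + P(D|F2)P(F2) + P(D|F3)P(F3)
     = \frac{7}{150}
P(F2|D) = P(D|F2)P(F2) / P(D)
= \frac{2}{7}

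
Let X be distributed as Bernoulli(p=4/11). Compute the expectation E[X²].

Using the identity E[X²] = Var(X) + (E[X])²:
E[X] = \frac{4}{11}
Var(X) = \frac{28}{121}
E[X²] = \frac{28}{121} + (\frac{4}{11})²
= \frac{4}{11}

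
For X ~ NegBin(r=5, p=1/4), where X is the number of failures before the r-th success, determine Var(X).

For X ~ NegBin(r=5, p=1/4), where X is the number of failures before the r-th success:
Var(X) = 60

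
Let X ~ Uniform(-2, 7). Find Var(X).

For X ~ Uniform(-2, 7):
Var(X) = \frac{27}{4}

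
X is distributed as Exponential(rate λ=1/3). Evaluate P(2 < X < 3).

P(2 < X < 3) = ∫_{2}^{3} f(x) dx
where f(x) = \frac{e^{- \frac{x}{3}}}{3}
= - \frac{1}{e} + e^{- \frac{2}{3}}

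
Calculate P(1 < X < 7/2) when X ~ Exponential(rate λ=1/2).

P(1 < X < 7/2) = ∫_{1}^{7/2} f(x) dx
where f(x) = \frac{e^{- \frac{x}{2}}}{2}
= - \frac{1}{e^{\frac{7}{4}}} + e^{- \frac{1}{2}}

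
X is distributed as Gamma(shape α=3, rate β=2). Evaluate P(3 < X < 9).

P(3 < X < 9) = ∫_{3}^{9} f(x) dx
where f(x) = 4 x^{2} e^{- 2 x}
= \frac{-181 + 25 e^{12}}{e^{18}}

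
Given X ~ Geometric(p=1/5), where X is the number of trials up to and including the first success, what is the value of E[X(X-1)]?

E[X(X-1)] = E[X² - X] = E[X²] - E[X]
E[X] = 5
E[X²] = Var(X) + (E[X])² = 20 + (5)² = 45
E[X(X-1)] = 45 - 5 = 40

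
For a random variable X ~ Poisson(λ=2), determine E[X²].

Using the identity E[X²] = Var(X) + (E[X])²:
E[X] = 2
Var(X) = 2
E[X²] = 2 + (2)²
= 6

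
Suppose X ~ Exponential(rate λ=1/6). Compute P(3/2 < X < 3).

P(3/2 < X < 3) = ∫_{3/2}^{3} f(x) dx
where f(x) = \frac{e^{- \frac{x}{6}}}{6}
= - \frac{1}{e^{\frac{1}{2}}} + e^{- \frac{1}{4}}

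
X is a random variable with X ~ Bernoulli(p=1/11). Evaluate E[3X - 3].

For X ~ Bernoulli(p=1/11):
E[X] = \frac{1}{11}
E[3X - 3] = 3 × E[X] - 3 = - \frac{30}{11}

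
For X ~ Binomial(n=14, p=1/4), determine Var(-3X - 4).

For X ~ Binomial(n=14, p=1/4):
Var(X) = \frac{21}{8}
Var(-3X - 4) = (-3)² × Var(X) = 9 × \frac{21}{8} = \frac{189}{8}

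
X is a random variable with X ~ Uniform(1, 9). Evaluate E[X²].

Using the identity E[X²] = Var(X) + (E[X])²:
E[X] = 5
Var(X) = \frac{16}{3}
E[X²] = \frac{16}{3} + (5)²
= \frac{91}{3}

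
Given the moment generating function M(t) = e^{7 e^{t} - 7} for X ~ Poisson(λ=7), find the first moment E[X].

To find E[X], compute M^(1)(0):
M^(1)(t) = 7 e^{t} e^{7 e^{t} - 7}
M^(1)(0) = 7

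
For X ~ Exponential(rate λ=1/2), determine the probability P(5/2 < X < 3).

P(5/2 < X < 3) = ∫_{5/2}^{3} f(x) dx
where f(x) = \frac{e^{- \frac{x}{2}}}{2}
= - \frac{1}{e^{\frac{3}{2}}} + e^{- \frac{5}{4}}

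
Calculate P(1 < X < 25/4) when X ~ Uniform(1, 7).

P(1 < X < 25/4) = ∫_{1}^{25/4} f(x) dx
where f(x) = \frac{1}{6}
= \frac{7}{8}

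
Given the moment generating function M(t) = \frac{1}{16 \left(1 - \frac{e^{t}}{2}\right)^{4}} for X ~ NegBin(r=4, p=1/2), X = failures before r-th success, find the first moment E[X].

To find E[X], compute M^(1)(0):
M^(1)(t) = \frac{e^{t}}{8 \left(1 - \frac{e^{t}}{2}\right)^{5}}
M^(1)(0) = 4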